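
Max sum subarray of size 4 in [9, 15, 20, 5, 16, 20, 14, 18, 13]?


[0:4]: 49
[1:5]: 56
[2:6]: 61
[3:7]: 55
[4:8]: 68
[5:9]: 65

Max: 68 at [4:8]


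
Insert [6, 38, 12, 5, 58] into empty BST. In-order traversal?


Insert 6: root
Insert 38: R from 6
Insert 12: R from 6 -> L from 38
Insert 5: L from 6
Insert 58: R from 6 -> R from 38

In-order: [5, 6, 12, 38, 58]


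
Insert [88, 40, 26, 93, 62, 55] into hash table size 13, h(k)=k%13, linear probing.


Insert 88: h=10 -> slot 10
Insert 40: h=1 -> slot 1
Insert 26: h=0 -> slot 0
Insert 93: h=2 -> slot 2
Insert 62: h=10, 1 probes -> slot 11
Insert 55: h=3 -> slot 3

Table: [26, 40, 93, 55, None, None, None, None, None, None, 88, 62, None]


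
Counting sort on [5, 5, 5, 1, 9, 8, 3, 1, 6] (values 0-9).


Input: [5, 5, 5, 1, 9, 8, 3, 1, 6]
Counts: [0, 2, 0, 1, 0, 3, 1, 0, 1, 1]

Sorted: [1, 1, 3, 5, 5, 5, 6, 8, 9]


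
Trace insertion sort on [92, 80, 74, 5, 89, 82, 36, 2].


Initial: [92, 80, 74, 5, 89, 82, 36, 2]
Insert 80: [80, 92, 74, 5, 89, 82, 36, 2]
Insert 74: [74, 80, 92, 5, 89, 82, 36, 2]
Insert 5: [5, 74, 80, 92, 89, 82, 36, 2]
Insert 89: [5, 74, 80, 89, 92, 82, 36, 2]
Insert 82: [5, 74, 80, 82, 89, 92, 36, 2]
Insert 36: [5, 36, 74, 80, 82, 89, 92, 2]
Insert 2: [2, 5, 36, 74, 80, 82, 89, 92]

Sorted: [2, 5, 36, 74, 80, 82, 89, 92]


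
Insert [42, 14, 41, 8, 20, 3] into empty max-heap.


Insert 42: [42]
Insert 14: [42, 14]
Insert 41: [42, 14, 41]
Insert 8: [42, 14, 41, 8]
Insert 20: [42, 20, 41, 8, 14]
Insert 3: [42, 20, 41, 8, 14, 3]

Final heap: [42, 20, 41, 8, 14, 3]


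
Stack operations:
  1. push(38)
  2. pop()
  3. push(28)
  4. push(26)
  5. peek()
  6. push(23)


push(38) -> [38]
pop()->38, []
push(28) -> [28]
push(26) -> [28, 26]
peek()->26
push(23) -> [28, 26, 23]

Final stack: [28, 26, 23]


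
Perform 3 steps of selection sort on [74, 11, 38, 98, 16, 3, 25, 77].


Initial: [74, 11, 38, 98, 16, 3, 25, 77]
Step 1: min=3 at 5
  Swap: [3, 11, 38, 98, 16, 74, 25, 77]
Step 2: min=11 at 1
  Swap: [3, 11, 38, 98, 16, 74, 25, 77]
Step 3: min=16 at 4
  Swap: [3, 11, 16, 98, 38, 74, 25, 77]

After 3 steps: [3, 11, 16, 98, 38, 74, 25, 77]


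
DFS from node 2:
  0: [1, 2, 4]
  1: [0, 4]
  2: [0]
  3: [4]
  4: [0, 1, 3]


Visit 2, push [0]
Visit 0, push [4, 1]
Visit 1, push [4]
Visit 4, push [3]
Visit 3, push []

DFS order: [2, 0, 1, 4, 3]


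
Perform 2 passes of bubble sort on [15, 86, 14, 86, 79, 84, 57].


Initial: [15, 86, 14, 86, 79, 84, 57]
Pass 1: [15, 14, 86, 79, 84, 57, 86] (4 swaps)
Pass 2: [14, 15, 79, 84, 57, 86, 86] (4 swaps)

After 2 passes: [14, 15, 79, 84, 57, 86, 86]


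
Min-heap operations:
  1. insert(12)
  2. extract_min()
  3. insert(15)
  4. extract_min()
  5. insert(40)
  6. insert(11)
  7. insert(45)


insert(12) -> [12]
extract_min()->12, []
insert(15) -> [15]
extract_min()->15, []
insert(40) -> [40]
insert(11) -> [11, 40]
insert(45) -> [11, 40, 45]

Final heap: [11, 40, 45]


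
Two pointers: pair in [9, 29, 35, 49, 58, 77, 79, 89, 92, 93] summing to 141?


lo=0(9)+hi=9(93)=102
lo=1(29)+hi=9(93)=122
lo=2(35)+hi=9(93)=128
lo=3(49)+hi=9(93)=142
lo=3(49)+hi=8(92)=141

Yes: 49+92=141


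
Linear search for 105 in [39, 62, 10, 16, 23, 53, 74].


i=0: 39!=105
i=1: 62!=105
i=2: 10!=105
i=3: 16!=105
i=4: 23!=105
i=5: 53!=105
i=6: 74!=105

Not found, 7 comps


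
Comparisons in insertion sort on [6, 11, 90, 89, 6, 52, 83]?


Algorithm: insertion sort
Input: [6, 11, 90, 89, 6, 52, 83]
Sorted: [6, 6, 11, 52, 83, 89, 90]

14


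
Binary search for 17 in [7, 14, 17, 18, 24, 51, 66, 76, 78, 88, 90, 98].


Step 1: lo=0, hi=11, mid=5, val=51
Step 2: lo=0, hi=4, mid=2, val=17

Found at index 2


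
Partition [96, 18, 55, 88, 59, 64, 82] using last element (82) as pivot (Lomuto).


Pivot: 82
  18 <= 82: swap -> [18, 96, 55, 88, 59, 64, 82]
  55 <= 82: swap -> [18, 55, 96, 88, 59, 64, 82]
  59 <= 82: swap -> [18, 55, 59, 88, 96, 64, 82]
  64 <= 82: swap -> [18, 55, 59, 64, 96, 88, 82]
Place pivot at 4: [18, 55, 59, 64, 82, 88, 96]

Partitioned: [18, 55, 59, 64, 82, 88, 96]


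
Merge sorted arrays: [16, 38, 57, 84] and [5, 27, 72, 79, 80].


Take 5 from B
Take 16 from A
Take 27 from B
Take 38 from A
Take 57 from A
Take 72 from B
Take 79 from B
Take 80 from B

Merged: [5, 16, 27, 38, 57, 72, 79, 80, 84]


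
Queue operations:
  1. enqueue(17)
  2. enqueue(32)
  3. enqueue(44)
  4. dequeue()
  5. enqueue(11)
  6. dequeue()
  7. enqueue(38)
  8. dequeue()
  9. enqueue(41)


enqueue(17) -> [17]
enqueue(32) -> [17, 32]
enqueue(44) -> [17, 32, 44]
dequeue()->17, [32, 44]
enqueue(11) -> [32, 44, 11]
dequeue()->32, [44, 11]
enqueue(38) -> [44, 11, 38]
dequeue()->44, [11, 38]
enqueue(41) -> [11, 38, 41]

Final queue: [11, 38, 41]


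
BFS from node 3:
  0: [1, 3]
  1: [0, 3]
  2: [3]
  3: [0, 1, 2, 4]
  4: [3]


Visit 3, enqueue [0, 1, 2, 4]
Visit 0, enqueue []
Visit 1, enqueue []
Visit 2, enqueue []
Visit 4, enqueue []

BFS order: [3, 0, 1, 2, 4]


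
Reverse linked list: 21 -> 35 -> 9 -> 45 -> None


Step 1: curr=21, set curr.next=prev(None) | reversed so far: 21
Step 2: curr=35, set curr.next=prev(21) | reversed so far: 35 -> 21
Step 3: curr=9, set curr.next=prev(35) | reversed so far: 9 -> 35 -> 21
Step 4: curr=45, set curr.next=prev(9) | reversed so far: 45 -> 9 -> 35 -> 21

45 -> 9 -> 35 -> 21 -> None


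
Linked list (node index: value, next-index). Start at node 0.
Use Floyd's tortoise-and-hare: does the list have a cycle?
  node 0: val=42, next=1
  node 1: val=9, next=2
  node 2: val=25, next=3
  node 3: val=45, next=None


Floyd's tortoise (slow, +1) and hare (fast, +2):
  init: slow=0, fast=0
  step 1: slow=1, fast=2
  step 2: fast 2->3->None, no cycle

Cycle: no


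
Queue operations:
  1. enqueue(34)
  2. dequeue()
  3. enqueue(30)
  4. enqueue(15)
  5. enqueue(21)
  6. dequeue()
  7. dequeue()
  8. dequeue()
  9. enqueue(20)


enqueue(34) -> [34]
dequeue()->34, []
enqueue(30) -> [30]
enqueue(15) -> [30, 15]
enqueue(21) -> [30, 15, 21]
dequeue()->30, [15, 21]
dequeue()->15, [21]
dequeue()->21, []
enqueue(20) -> [20]

Final queue: [20]


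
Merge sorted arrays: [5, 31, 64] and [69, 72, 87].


Take 5 from A
Take 31 from A
Take 64 from A

Merged: [5, 31, 64, 69, 72, 87]


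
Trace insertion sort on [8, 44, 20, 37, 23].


Initial: [8, 44, 20, 37, 23]
Insert 44: [8, 44, 20, 37, 23]
Insert 20: [8, 20, 44, 37, 23]
Insert 37: [8, 20, 37, 44, 23]
Insert 23: [8, 20, 23, 37, 44]

Sorted: [8, 20, 23, 37, 44]


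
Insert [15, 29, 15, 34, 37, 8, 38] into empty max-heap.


Insert 15: [15]
Insert 29: [29, 15]
Insert 15: [29, 15, 15]
Insert 34: [34, 29, 15, 15]
Insert 37: [37, 34, 15, 15, 29]
Insert 8: [37, 34, 15, 15, 29, 8]
Insert 38: [38, 34, 37, 15, 29, 8, 15]

Final heap: [38, 34, 37, 15, 29, 8, 15]


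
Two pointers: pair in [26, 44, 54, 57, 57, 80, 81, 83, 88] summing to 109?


lo=0(26)+hi=8(88)=114
lo=0(26)+hi=7(83)=109

Yes: 26+83=109


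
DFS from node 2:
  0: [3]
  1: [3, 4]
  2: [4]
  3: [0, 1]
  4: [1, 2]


Visit 2, push [4]
Visit 4, push [1]
Visit 1, push [3]
Visit 3, push [0]
Visit 0, push []

DFS order: [2, 4, 1, 3, 0]


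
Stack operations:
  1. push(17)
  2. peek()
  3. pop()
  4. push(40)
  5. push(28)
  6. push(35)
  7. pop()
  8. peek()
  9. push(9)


push(17) -> [17]
peek()->17
pop()->17, []
push(40) -> [40]
push(28) -> [40, 28]
push(35) -> [40, 28, 35]
pop()->35, [40, 28]
peek()->28
push(9) -> [40, 28, 9]

Final stack: [40, 28, 9]


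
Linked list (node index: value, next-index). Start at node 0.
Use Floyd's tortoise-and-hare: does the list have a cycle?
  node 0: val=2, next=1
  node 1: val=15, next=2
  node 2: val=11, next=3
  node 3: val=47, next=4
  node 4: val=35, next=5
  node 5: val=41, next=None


Floyd's tortoise (slow, +1) and hare (fast, +2):
  init: slow=0, fast=0
  step 1: slow=1, fast=2
  step 2: slow=2, fast=4
  step 3: fast 4->5->None, no cycle

Cycle: no


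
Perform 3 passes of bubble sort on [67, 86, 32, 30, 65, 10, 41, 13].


Initial: [67, 86, 32, 30, 65, 10, 41, 13]
Pass 1: [67, 32, 30, 65, 10, 41, 13, 86] (6 swaps)
Pass 2: [32, 30, 65, 10, 41, 13, 67, 86] (6 swaps)
Pass 3: [30, 32, 10, 41, 13, 65, 67, 86] (4 swaps)

After 3 passes: [30, 32, 10, 41, 13, 65, 67, 86]


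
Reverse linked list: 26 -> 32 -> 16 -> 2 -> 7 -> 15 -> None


Step 1: curr=26, set curr.next=prev(None) | reversed so far: 26
Step 2: curr=32, set curr.next=prev(26) | reversed so far: 32 -> 26
Step 3: curr=16, set curr.next=prev(32) | reversed so far: 16 -> 32 -> 26
Step 4: curr=2, set curr.next=prev(16) | reversed so far: 2 -> 16 -> 32 -> 26
Step 5: curr=7, set curr.next=prev(2) | reversed so far: 7 -> 2 -> 16 -> 32 -> 26
Step 6: curr=15, set curr.next=prev(7) | reversed so far: 15 -> 7 -> 2 -> 16 -> 32 -> 26

15 -> 7 -> 2 -> 16 -> 32 -> 26 -> None


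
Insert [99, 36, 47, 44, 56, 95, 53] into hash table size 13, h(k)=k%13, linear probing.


Insert 99: h=8 -> slot 8
Insert 36: h=10 -> slot 10
Insert 47: h=8, 1 probes -> slot 9
Insert 44: h=5 -> slot 5
Insert 56: h=4 -> slot 4
Insert 95: h=4, 2 probes -> slot 6
Insert 53: h=1 -> slot 1

Table: [None, 53, None, None, 56, 44, 95, None, 99, 47, 36, None, None]


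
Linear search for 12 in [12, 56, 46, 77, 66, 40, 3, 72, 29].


i=0: 12==12 found!

Found at 0, 1 comps


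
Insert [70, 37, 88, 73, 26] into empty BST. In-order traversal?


Insert 70: root
Insert 37: L from 70
Insert 88: R from 70
Insert 73: R from 70 -> L from 88
Insert 26: L from 70 -> L from 37

In-order: [26, 37, 70, 73, 88]


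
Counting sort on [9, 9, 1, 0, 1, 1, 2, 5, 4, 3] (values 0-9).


Input: [9, 9, 1, 0, 1, 1, 2, 5, 4, 3]
Counts: [1, 3, 1, 1, 1, 1, 0, 0, 0, 2]

Sorted: [0, 1, 1, 1, 2, 3, 4, 5, 9, 9]


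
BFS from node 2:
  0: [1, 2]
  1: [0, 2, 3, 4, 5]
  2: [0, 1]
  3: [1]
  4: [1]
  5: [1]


Visit 2, enqueue [0, 1]
Visit 0, enqueue []
Visit 1, enqueue [3, 4, 5]
Visit 3, enqueue []
Visit 4, enqueue []
Visit 5, enqueue []

BFS order: [2, 0, 1, 3, 4, 5]


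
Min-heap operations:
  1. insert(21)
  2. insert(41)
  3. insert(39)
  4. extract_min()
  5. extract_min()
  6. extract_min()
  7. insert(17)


insert(21) -> [21]
insert(41) -> [21, 41]
insert(39) -> [21, 41, 39]
extract_min()->21, [39, 41]
extract_min()->39, [41]
extract_min()->41, []
insert(17) -> [17]

Final heap: [17]


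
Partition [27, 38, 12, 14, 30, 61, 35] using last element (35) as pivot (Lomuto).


Pivot: 35
  27 <= 35: advance i (no swap)
  12 <= 35: swap -> [27, 12, 38, 14, 30, 61, 35]
  14 <= 35: swap -> [27, 12, 14, 38, 30, 61, 35]
  30 <= 35: swap -> [27, 12, 14, 30, 38, 61, 35]
Place pivot at 4: [27, 12, 14, 30, 35, 61, 38]

Partitioned: [27, 12, 14, 30, 35, 61, 38]


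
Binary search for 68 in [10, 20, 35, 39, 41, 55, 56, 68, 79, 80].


Step 1: lo=0, hi=9, mid=4, val=41
Step 2: lo=5, hi=9, mid=7, val=68

Found at index 7


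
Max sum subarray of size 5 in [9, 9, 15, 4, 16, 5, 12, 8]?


[0:5]: 53
[1:6]: 49
[2:7]: 52
[3:8]: 45

Max: 53 at [0:5]


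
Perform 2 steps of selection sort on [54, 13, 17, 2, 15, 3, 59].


Initial: [54, 13, 17, 2, 15, 3, 59]
Step 1: min=2 at 3
  Swap: [2, 13, 17, 54, 15, 3, 59]
Step 2: min=3 at 5
  Swap: [2, 3, 17, 54, 15, 13, 59]

After 2 steps: [2, 3, 17, 54, 15, 13, 59]


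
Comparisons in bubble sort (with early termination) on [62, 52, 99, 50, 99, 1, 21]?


Algorithm: bubble sort (with early termination)
Input: [62, 52, 99, 50, 99, 1, 21]
Sorted: [1, 21, 50, 52, 62, 99, 99]

21


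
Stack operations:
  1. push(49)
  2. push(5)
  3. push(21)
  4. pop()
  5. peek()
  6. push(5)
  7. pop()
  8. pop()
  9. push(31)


push(49) -> [49]
push(5) -> [49, 5]
push(21) -> [49, 5, 21]
pop()->21, [49, 5]
peek()->5
push(5) -> [49, 5, 5]
pop()->5, [49, 5]
pop()->5, [49]
push(31) -> [49, 31]

Final stack: [49, 31]


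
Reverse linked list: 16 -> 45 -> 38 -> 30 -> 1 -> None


Step 1: curr=16, set curr.next=prev(None) | reversed so far: 16
Step 2: curr=45, set curr.next=prev(16) | reversed so far: 45 -> 16
Step 3: curr=38, set curr.next=prev(45) | reversed so far: 38 -> 45 -> 16
Step 4: curr=30, set curr.next=prev(38) | reversed so far: 30 -> 38 -> 45 -> 16
Step 5: curr=1, set curr.next=prev(30) | reversed so far: 1 -> 30 -> 38 -> 45 -> 16

1 -> 30 -> 38 -> 45 -> 16 -> None


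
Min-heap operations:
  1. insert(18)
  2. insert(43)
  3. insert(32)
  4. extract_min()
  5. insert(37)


insert(18) -> [18]
insert(43) -> [18, 43]
insert(32) -> [18, 43, 32]
extract_min()->18, [32, 43]
insert(37) -> [32, 43, 37]

Final heap: [32, 43, 37]


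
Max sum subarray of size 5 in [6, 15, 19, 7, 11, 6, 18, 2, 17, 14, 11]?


[0:5]: 58
[1:6]: 58
[2:7]: 61
[3:8]: 44
[4:9]: 54
[5:10]: 57
[6:11]: 62

Max: 62 at [6:11]


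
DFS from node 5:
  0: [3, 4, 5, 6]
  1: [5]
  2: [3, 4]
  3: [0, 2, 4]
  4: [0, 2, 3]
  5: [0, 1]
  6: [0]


Visit 5, push [1, 0]
Visit 0, push [6, 4, 3]
Visit 3, push [4, 2]
Visit 2, push [4]
Visit 4, push []
Visit 6, push []
Visit 1, push []

DFS order: [5, 0, 3, 2, 4, 6, 1]


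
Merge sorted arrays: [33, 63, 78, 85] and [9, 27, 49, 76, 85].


Take 9 from B
Take 27 from B
Take 33 from A
Take 49 from B
Take 63 from A
Take 76 from B
Take 78 from A
Take 85 from A

Merged: [9, 27, 33, 49, 63, 76, 78, 85, 85]


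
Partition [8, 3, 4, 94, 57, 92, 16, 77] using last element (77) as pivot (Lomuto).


Pivot: 77
  8 <= 77: advance i (no swap)
  3 <= 77: advance i (no swap)
  4 <= 77: advance i (no swap)
  57 <= 77: swap -> [8, 3, 4, 57, 94, 92, 16, 77]
  16 <= 77: swap -> [8, 3, 4, 57, 16, 92, 94, 77]
Place pivot at 5: [8, 3, 4, 57, 16, 77, 94, 92]

Partitioned: [8, 3, 4, 57, 16, 77, 94, 92]


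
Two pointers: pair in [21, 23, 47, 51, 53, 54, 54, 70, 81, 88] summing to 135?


lo=0(21)+hi=9(88)=109
lo=1(23)+hi=9(88)=111
lo=2(47)+hi=9(88)=135

Yes: 47+88=135


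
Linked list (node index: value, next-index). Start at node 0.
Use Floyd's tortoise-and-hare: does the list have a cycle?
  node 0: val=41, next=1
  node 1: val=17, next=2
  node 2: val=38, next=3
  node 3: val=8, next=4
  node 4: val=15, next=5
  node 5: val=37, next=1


Floyd's tortoise (slow, +1) and hare (fast, +2):
  init: slow=0, fast=0
  step 1: slow=1, fast=2
  step 2: slow=2, fast=4
  step 3: slow=3, fast=1
  step 4: slow=4, fast=3
  step 5: slow=5, fast=5
  slow == fast at node 5: cycle detected

Cycle: yes


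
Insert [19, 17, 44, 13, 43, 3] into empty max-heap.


Insert 19: [19]
Insert 17: [19, 17]
Insert 44: [44, 17, 19]
Insert 13: [44, 17, 19, 13]
Insert 43: [44, 43, 19, 13, 17]
Insert 3: [44, 43, 19, 13, 17, 3]

Final heap: [44, 43, 19, 13, 17, 3]


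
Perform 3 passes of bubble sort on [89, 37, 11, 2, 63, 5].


Initial: [89, 37, 11, 2, 63, 5]
Pass 1: [37, 11, 2, 63, 5, 89] (5 swaps)
Pass 2: [11, 2, 37, 5, 63, 89] (3 swaps)
Pass 3: [2, 11, 5, 37, 63, 89] (2 swaps)

After 3 passes: [2, 11, 5, 37, 63, 89]


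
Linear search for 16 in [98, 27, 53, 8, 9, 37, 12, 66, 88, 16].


i=0: 98!=16
i=1: 27!=16
i=2: 53!=16
i=3: 8!=16
i=4: 9!=16
i=5: 37!=16
i=6: 12!=16
i=7: 66!=16
i=8: 88!=16
i=9: 16==16 found!

Found at 9, 10 comps


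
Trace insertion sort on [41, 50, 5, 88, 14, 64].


Initial: [41, 50, 5, 88, 14, 64]
Insert 50: [41, 50, 5, 88, 14, 64]
Insert 5: [5, 41, 50, 88, 14, 64]
Insert 88: [5, 41, 50, 88, 14, 64]
Insert 14: [5, 14, 41, 50, 88, 64]
Insert 64: [5, 14, 41, 50, 64, 88]

Sorted: [5, 14, 41, 50, 64, 88]


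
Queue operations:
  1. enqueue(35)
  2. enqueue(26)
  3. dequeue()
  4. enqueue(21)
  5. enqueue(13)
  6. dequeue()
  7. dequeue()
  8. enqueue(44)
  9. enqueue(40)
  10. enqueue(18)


enqueue(35) -> [35]
enqueue(26) -> [35, 26]
dequeue()->35, [26]
enqueue(21) -> [26, 21]
enqueue(13) -> [26, 21, 13]
dequeue()->26, [21, 13]
dequeue()->21, [13]
enqueue(44) -> [13, 44]
enqueue(40) -> [13, 44, 40]
enqueue(18) -> [13, 44, 40, 18]

Final queue: [13, 44, 40, 18]


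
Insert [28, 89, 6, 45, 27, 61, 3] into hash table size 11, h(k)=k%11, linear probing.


Insert 28: h=6 -> slot 6
Insert 89: h=1 -> slot 1
Insert 6: h=6, 1 probes -> slot 7
Insert 45: h=1, 1 probes -> slot 2
Insert 27: h=5 -> slot 5
Insert 61: h=6, 2 probes -> slot 8
Insert 3: h=3 -> slot 3

Table: [None, 89, 45, 3, None, 27, 28, 6, 61, None, None]


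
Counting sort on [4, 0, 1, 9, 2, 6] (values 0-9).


Input: [4, 0, 1, 9, 2, 6]
Counts: [1, 1, 1, 0, 1, 0, 1, 0, 0, 1]

Sorted: [0, 1, 2, 4, 6, 9]


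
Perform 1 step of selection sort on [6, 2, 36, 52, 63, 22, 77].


Initial: [6, 2, 36, 52, 63, 22, 77]
Step 1: min=2 at 1
  Swap: [2, 6, 36, 52, 63, 22, 77]

After 1 step: [2, 6, 36, 52, 63, 22, 77]


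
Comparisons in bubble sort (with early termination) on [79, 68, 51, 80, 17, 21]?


Algorithm: bubble sort (with early termination)
Input: [79, 68, 51, 80, 17, 21]
Sorted: [17, 21, 51, 68, 79, 80]

15


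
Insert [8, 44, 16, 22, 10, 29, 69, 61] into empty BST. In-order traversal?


Insert 8: root
Insert 44: R from 8
Insert 16: R from 8 -> L from 44
Insert 22: R from 8 -> L from 44 -> R from 16
Insert 10: R from 8 -> L from 44 -> L from 16
Insert 29: R from 8 -> L from 44 -> R from 16 -> R from 22
Insert 69: R from 8 -> R from 44
Insert 61: R from 8 -> R from 44 -> L from 69

In-order: [8, 10, 16, 22, 29, 44, 61, 69]


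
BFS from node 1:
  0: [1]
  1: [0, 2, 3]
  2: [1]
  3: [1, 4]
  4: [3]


Visit 1, enqueue [0, 2, 3]
Visit 0, enqueue []
Visit 2, enqueue []
Visit 3, enqueue [4]
Visit 4, enqueue []

BFS order: [1, 0, 2, 3, 4]


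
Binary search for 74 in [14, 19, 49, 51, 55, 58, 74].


Step 1: lo=0, hi=6, mid=3, val=51
Step 2: lo=4, hi=6, mid=5, val=58
Step 3: lo=6, hi=6, mid=6, val=74

Found at index 6


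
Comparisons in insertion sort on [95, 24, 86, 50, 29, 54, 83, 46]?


Algorithm: insertion sort
Input: [95, 24, 86, 50, 29, 54, 83, 46]
Sorted: [24, 29, 46, 50, 54, 83, 86, 95]

22


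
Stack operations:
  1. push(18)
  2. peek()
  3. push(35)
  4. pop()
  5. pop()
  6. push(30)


push(18) -> [18]
peek()->18
push(35) -> [18, 35]
pop()->35, [18]
pop()->18, []
push(30) -> [30]

Final stack: [30]


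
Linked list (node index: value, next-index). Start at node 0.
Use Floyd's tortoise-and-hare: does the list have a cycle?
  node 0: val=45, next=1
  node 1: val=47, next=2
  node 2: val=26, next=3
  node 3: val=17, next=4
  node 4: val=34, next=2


Floyd's tortoise (slow, +1) and hare (fast, +2):
  init: slow=0, fast=0
  step 1: slow=1, fast=2
  step 2: slow=2, fast=4
  step 3: slow=3, fast=3
  slow == fast at node 3: cycle detected

Cycle: yes


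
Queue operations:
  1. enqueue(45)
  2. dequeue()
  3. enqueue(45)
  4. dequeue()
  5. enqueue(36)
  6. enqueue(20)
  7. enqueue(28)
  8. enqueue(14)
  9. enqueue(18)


enqueue(45) -> [45]
dequeue()->45, []
enqueue(45) -> [45]
dequeue()->45, []
enqueue(36) -> [36]
enqueue(20) -> [36, 20]
enqueue(28) -> [36, 20, 28]
enqueue(14) -> [36, 20, 28, 14]
enqueue(18) -> [36, 20, 28, 14, 18]

Final queue: [36, 20, 28, 14, 18]


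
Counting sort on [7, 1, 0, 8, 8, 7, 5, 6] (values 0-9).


Input: [7, 1, 0, 8, 8, 7, 5, 6]
Counts: [1, 1, 0, 0, 0, 1, 1, 2, 2, 0]

Sorted: [0, 1, 5, 6, 7, 7, 8, 8]


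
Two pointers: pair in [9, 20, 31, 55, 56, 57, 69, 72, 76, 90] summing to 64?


lo=0(9)+hi=9(90)=99
lo=0(9)+hi=8(76)=85
lo=0(9)+hi=7(72)=81
lo=0(9)+hi=6(69)=78
lo=0(9)+hi=5(57)=66
lo=0(9)+hi=4(56)=65
lo=0(9)+hi=3(55)=64

Yes: 9+55=64


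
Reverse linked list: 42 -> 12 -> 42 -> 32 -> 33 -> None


Step 1: curr=42, set curr.next=prev(None) | reversed so far: 42
Step 2: curr=12, set curr.next=prev(42) | reversed so far: 12 -> 42
Step 3: curr=42, set curr.next=prev(12) | reversed so far: 42 -> 12 -> 42
Step 4: curr=32, set curr.next=prev(42) | reversed so far: 32 -> 42 -> 12 -> 42
Step 5: curr=33, set curr.next=prev(32) | reversed so far: 33 -> 32 -> 42 -> 12 -> 42

33 -> 32 -> 42 -> 12 -> 42 -> None


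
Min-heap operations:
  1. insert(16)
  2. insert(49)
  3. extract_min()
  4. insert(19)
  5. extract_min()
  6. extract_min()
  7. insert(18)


insert(16) -> [16]
insert(49) -> [16, 49]
extract_min()->16, [49]
insert(19) -> [19, 49]
extract_min()->19, [49]
extract_min()->49, []
insert(18) -> [18]

Final heap: [18]


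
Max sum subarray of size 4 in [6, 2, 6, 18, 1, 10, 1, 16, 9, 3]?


[0:4]: 32
[1:5]: 27
[2:6]: 35
[3:7]: 30
[4:8]: 28
[5:9]: 36
[6:10]: 29

Max: 36 at [5:9]


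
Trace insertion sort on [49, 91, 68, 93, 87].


Initial: [49, 91, 68, 93, 87]
Insert 91: [49, 91, 68, 93, 87]
Insert 68: [49, 68, 91, 93, 87]
Insert 93: [49, 68, 91, 93, 87]
Insert 87: [49, 68, 87, 91, 93]

Sorted: [49, 68, 87, 91, 93]


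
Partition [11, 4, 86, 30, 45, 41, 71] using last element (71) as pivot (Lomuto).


Pivot: 71
  11 <= 71: advance i (no swap)
  4 <= 71: advance i (no swap)
  30 <= 71: swap -> [11, 4, 30, 86, 45, 41, 71]
  45 <= 71: swap -> [11, 4, 30, 45, 86, 41, 71]
  41 <= 71: swap -> [11, 4, 30, 45, 41, 86, 71]
Place pivot at 5: [11, 4, 30, 45, 41, 71, 86]

Partitioned: [11, 4, 30, 45, 41, 71, 86]


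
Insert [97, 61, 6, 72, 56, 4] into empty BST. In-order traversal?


Insert 97: root
Insert 61: L from 97
Insert 6: L from 97 -> L from 61
Insert 72: L from 97 -> R from 61
Insert 56: L from 97 -> L from 61 -> R from 6
Insert 4: L from 97 -> L from 61 -> L from 6

In-order: [4, 6, 56, 61, 72, 97]


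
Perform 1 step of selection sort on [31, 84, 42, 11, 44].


Initial: [31, 84, 42, 11, 44]
Step 1: min=11 at 3
  Swap: [11, 84, 42, 31, 44]

After 1 step: [11, 84, 42, 31, 44]


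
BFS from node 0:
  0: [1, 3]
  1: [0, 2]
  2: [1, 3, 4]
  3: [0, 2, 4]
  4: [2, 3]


Visit 0, enqueue [1, 3]
Visit 1, enqueue [2]
Visit 3, enqueue [4]
Visit 2, enqueue []
Visit 4, enqueue []

BFS order: [0, 1, 3, 2, 4]


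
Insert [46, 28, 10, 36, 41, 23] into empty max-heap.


Insert 46: [46]
Insert 28: [46, 28]
Insert 10: [46, 28, 10]
Insert 36: [46, 36, 10, 28]
Insert 41: [46, 41, 10, 28, 36]
Insert 23: [46, 41, 23, 28, 36, 10]

Final heap: [46, 41, 23, 28, 36, 10]


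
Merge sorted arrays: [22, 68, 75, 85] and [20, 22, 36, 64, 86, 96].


Take 20 from B
Take 22 from A
Take 22 from B
Take 36 from B
Take 64 from B
Take 68 from A
Take 75 from A
Take 85 from A

Merged: [20, 22, 22, 36, 64, 68, 75, 85, 86, 96]


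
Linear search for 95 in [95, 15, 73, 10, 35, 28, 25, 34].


i=0: 95==95 found!

Found at 0, 1 comps


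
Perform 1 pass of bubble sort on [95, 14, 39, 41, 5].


Initial: [95, 14, 39, 41, 5]
Pass 1: [14, 39, 41, 5, 95] (4 swaps)

After 1 pass: [14, 39, 41, 5, 95]


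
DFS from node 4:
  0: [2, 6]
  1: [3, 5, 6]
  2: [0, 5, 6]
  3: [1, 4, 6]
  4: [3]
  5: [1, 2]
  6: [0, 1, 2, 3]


Visit 4, push [3]
Visit 3, push [6, 1]
Visit 1, push [6, 5]
Visit 5, push [2]
Visit 2, push [6, 0]
Visit 0, push [6]
Visit 6, push []

DFS order: [4, 3, 1, 5, 2, 0, 6]


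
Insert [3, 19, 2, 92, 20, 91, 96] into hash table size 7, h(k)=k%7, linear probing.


Insert 3: h=3 -> slot 3
Insert 19: h=5 -> slot 5
Insert 2: h=2 -> slot 2
Insert 92: h=1 -> slot 1
Insert 20: h=6 -> slot 6
Insert 91: h=0 -> slot 0
Insert 96: h=5, 6 probes -> slot 4

Table: [91, 92, 2, 3, 96, 19, 20]


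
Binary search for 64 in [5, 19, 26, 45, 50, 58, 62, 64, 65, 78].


Step 1: lo=0, hi=9, mid=4, val=50
Step 2: lo=5, hi=9, mid=7, val=64

Found at index 7


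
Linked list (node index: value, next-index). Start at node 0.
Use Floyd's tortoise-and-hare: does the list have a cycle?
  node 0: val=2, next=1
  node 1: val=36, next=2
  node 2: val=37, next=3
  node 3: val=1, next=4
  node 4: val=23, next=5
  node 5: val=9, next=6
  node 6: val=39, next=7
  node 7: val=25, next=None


Floyd's tortoise (slow, +1) and hare (fast, +2):
  init: slow=0, fast=0
  step 1: slow=1, fast=2
  step 2: slow=2, fast=4
  step 3: slow=3, fast=6
  step 4: fast 6->7->None, no cycle

Cycle: no


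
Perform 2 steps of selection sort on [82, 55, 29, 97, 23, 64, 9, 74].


Initial: [82, 55, 29, 97, 23, 64, 9, 74]
Step 1: min=9 at 6
  Swap: [9, 55, 29, 97, 23, 64, 82, 74]
Step 2: min=23 at 4
  Swap: [9, 23, 29, 97, 55, 64, 82, 74]

After 2 steps: [9, 23, 29, 97, 55, 64, 82, 74]


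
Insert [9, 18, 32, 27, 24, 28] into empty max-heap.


Insert 9: [9]
Insert 18: [18, 9]
Insert 32: [32, 9, 18]
Insert 27: [32, 27, 18, 9]
Insert 24: [32, 27, 18, 9, 24]
Insert 28: [32, 27, 28, 9, 24, 18]

Final heap: [32, 27, 28, 9, 24, 18]


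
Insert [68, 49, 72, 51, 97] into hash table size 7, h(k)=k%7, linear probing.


Insert 68: h=5 -> slot 5
Insert 49: h=0 -> slot 0
Insert 72: h=2 -> slot 2
Insert 51: h=2, 1 probes -> slot 3
Insert 97: h=6 -> slot 6

Table: [49, None, 72, 51, None, 68, 97]


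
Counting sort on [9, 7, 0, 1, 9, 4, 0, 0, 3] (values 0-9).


Input: [9, 7, 0, 1, 9, 4, 0, 0, 3]
Counts: [3, 1, 0, 1, 1, 0, 0, 1, 0, 2]

Sorted: [0, 0, 0, 1, 3, 4, 7, 9, 9]


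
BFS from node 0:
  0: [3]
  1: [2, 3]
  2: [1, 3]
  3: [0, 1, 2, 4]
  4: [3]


Visit 0, enqueue [3]
Visit 3, enqueue [1, 2, 4]
Visit 1, enqueue []
Visit 2, enqueue []
Visit 4, enqueue []

BFS order: [0, 3, 1, 2, 4]


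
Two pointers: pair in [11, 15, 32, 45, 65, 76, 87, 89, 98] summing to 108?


lo=0(11)+hi=8(98)=109
lo=0(11)+hi=7(89)=100
lo=1(15)+hi=7(89)=104
lo=2(32)+hi=7(89)=121
lo=2(32)+hi=6(87)=119
lo=2(32)+hi=5(76)=108

Yes: 32+76=108


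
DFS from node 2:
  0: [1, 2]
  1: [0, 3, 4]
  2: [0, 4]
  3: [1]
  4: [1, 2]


Visit 2, push [4, 0]
Visit 0, push [1]
Visit 1, push [4, 3]
Visit 3, push []
Visit 4, push []

DFS order: [2, 0, 1, 3, 4]


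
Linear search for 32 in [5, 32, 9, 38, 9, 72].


i=0: 5!=32
i=1: 32==32 found!

Found at 1, 2 comps


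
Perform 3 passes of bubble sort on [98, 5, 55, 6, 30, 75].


Initial: [98, 5, 55, 6, 30, 75]
Pass 1: [5, 55, 6, 30, 75, 98] (5 swaps)
Pass 2: [5, 6, 30, 55, 75, 98] (2 swaps)
Pass 3: [5, 6, 30, 55, 75, 98] (0 swaps)

After 3 passes: [5, 6, 30, 55, 75, 98]


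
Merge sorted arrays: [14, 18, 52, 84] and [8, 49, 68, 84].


Take 8 from B
Take 14 from A
Take 18 from A
Take 49 from B
Take 52 from A
Take 68 from B
Take 84 from A

Merged: [8, 14, 18, 49, 52, 68, 84, 84]


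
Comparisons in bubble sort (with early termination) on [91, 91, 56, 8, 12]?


Algorithm: bubble sort (with early termination)
Input: [91, 91, 56, 8, 12]
Sorted: [8, 12, 56, 91, 91]

10


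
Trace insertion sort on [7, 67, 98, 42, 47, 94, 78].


Initial: [7, 67, 98, 42, 47, 94, 78]
Insert 67: [7, 67, 98, 42, 47, 94, 78]
Insert 98: [7, 67, 98, 42, 47, 94, 78]
Insert 42: [7, 42, 67, 98, 47, 94, 78]
Insert 47: [7, 42, 47, 67, 98, 94, 78]
Insert 94: [7, 42, 47, 67, 94, 98, 78]
Insert 78: [7, 42, 47, 67, 78, 94, 98]

Sorted: [7, 42, 47, 67, 78, 94, 98]


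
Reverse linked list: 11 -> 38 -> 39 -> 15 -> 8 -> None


Step 1: curr=11, set curr.next=prev(None) | reversed so far: 11
Step 2: curr=38, set curr.next=prev(11) | reversed so far: 38 -> 11
Step 3: curr=39, set curr.next=prev(38) | reversed so far: 39 -> 38 -> 11
Step 4: curr=15, set curr.next=prev(39) | reversed so far: 15 -> 39 -> 38 -> 11
Step 5: curr=8, set curr.next=prev(15) | reversed so far: 8 -> 15 -> 39 -> 38 -> 11

8 -> 15 -> 39 -> 38 -> 11 -> None


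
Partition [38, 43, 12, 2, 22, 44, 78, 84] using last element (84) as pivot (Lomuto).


Pivot: 84
  38 <= 84: advance i (no swap)
  43 <= 84: advance i (no swap)
  12 <= 84: advance i (no swap)
  2 <= 84: advance i (no swap)
  22 <= 84: advance i (no swap)
  44 <= 84: advance i (no swap)
  78 <= 84: advance i (no swap)
Place pivot at 7: [38, 43, 12, 2, 22, 44, 78, 84]

Partitioned: [38, 43, 12, 2, 22, 44, 78, 84]


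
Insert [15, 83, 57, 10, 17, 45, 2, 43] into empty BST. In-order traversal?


Insert 15: root
Insert 83: R from 15
Insert 57: R from 15 -> L from 83
Insert 10: L from 15
Insert 17: R from 15 -> L from 83 -> L from 57
Insert 45: R from 15 -> L from 83 -> L from 57 -> R from 17
Insert 2: L from 15 -> L from 10
Insert 43: R from 15 -> L from 83 -> L from 57 -> R from 17 -> L from 45

In-order: [2, 10, 15, 17, 43, 45, 57, 83]


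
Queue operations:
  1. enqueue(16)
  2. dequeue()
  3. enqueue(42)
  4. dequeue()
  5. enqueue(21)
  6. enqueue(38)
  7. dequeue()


enqueue(16) -> [16]
dequeue()->16, []
enqueue(42) -> [42]
dequeue()->42, []
enqueue(21) -> [21]
enqueue(38) -> [21, 38]
dequeue()->21, [38]

Final queue: [38]


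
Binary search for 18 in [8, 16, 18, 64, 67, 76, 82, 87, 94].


Step 1: lo=0, hi=8, mid=4, val=67
Step 2: lo=0, hi=3, mid=1, val=16
Step 3: lo=2, hi=3, mid=2, val=18

Found at index 2


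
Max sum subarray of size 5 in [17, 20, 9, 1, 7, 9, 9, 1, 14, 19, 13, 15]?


[0:5]: 54
[1:6]: 46
[2:7]: 35
[3:8]: 27
[4:9]: 40
[5:10]: 52
[6:11]: 56
[7:12]: 62

Max: 62 at [7:12]


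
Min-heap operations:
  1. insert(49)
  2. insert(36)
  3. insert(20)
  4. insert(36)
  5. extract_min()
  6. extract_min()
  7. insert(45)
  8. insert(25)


insert(49) -> [49]
insert(36) -> [36, 49]
insert(20) -> [20, 49, 36]
insert(36) -> [20, 36, 36, 49]
extract_min()->20, [36, 36, 49]
extract_min()->36, [36, 49]
insert(45) -> [36, 49, 45]
insert(25) -> [25, 36, 45, 49]

Final heap: [25, 36, 45, 49]


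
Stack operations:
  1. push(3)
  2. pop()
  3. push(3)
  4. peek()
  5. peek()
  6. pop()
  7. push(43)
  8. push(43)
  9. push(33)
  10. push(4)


push(3) -> [3]
pop()->3, []
push(3) -> [3]
peek()->3
peek()->3
pop()->3, []
push(43) -> [43]
push(43) -> [43, 43]
push(33) -> [43, 43, 33]
push(4) -> [43, 43, 33, 4]

Final stack: [43, 43, 33, 4]


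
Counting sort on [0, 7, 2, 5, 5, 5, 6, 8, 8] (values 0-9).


Input: [0, 7, 2, 5, 5, 5, 6, 8, 8]
Counts: [1, 0, 1, 0, 0, 3, 1, 1, 2, 0]

Sorted: [0, 2, 5, 5, 5, 6, 7, 8, 8]


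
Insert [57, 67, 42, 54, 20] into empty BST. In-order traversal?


Insert 57: root
Insert 67: R from 57
Insert 42: L from 57
Insert 54: L from 57 -> R from 42
Insert 20: L from 57 -> L from 42

In-order: [20, 42, 54, 57, 67]


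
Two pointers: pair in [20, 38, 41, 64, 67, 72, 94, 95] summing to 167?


lo=0(20)+hi=7(95)=115
lo=1(38)+hi=7(95)=133
lo=2(41)+hi=7(95)=136
lo=3(64)+hi=7(95)=159
lo=4(67)+hi=7(95)=162
lo=5(72)+hi=7(95)=167

Yes: 72+95=167


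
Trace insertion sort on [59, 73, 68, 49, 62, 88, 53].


Initial: [59, 73, 68, 49, 62, 88, 53]
Insert 73: [59, 73, 68, 49, 62, 88, 53]
Insert 68: [59, 68, 73, 49, 62, 88, 53]
Insert 49: [49, 59, 68, 73, 62, 88, 53]
Insert 62: [49, 59, 62, 68, 73, 88, 53]
Insert 88: [49, 59, 62, 68, 73, 88, 53]
Insert 53: [49, 53, 59, 62, 68, 73, 88]

Sorted: [49, 53, 59, 62, 68, 73, 88]


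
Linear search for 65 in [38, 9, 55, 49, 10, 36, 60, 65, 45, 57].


i=0: 38!=65
i=1: 9!=65
i=2: 55!=65
i=3: 49!=65
i=4: 10!=65
i=5: 36!=65
i=6: 60!=65
i=7: 65==65 found!

Found at 7, 8 comps


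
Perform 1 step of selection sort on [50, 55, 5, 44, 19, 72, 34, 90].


Initial: [50, 55, 5, 44, 19, 72, 34, 90]
Step 1: min=5 at 2
  Swap: [5, 55, 50, 44, 19, 72, 34, 90]

After 1 step: [5, 55, 50, 44, 19, 72, 34, 90]


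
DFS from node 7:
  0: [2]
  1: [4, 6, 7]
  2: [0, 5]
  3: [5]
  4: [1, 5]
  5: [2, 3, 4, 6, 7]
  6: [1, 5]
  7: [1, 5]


Visit 7, push [5, 1]
Visit 1, push [6, 4]
Visit 4, push [5]
Visit 5, push [6, 3, 2]
Visit 2, push [0]
Visit 0, push []
Visit 3, push []
Visit 6, push []

DFS order: [7, 1, 4, 5, 2, 0, 3, 6]


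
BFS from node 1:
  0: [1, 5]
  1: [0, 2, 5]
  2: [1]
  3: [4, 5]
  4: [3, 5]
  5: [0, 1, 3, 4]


Visit 1, enqueue [0, 2, 5]
Visit 0, enqueue []
Visit 2, enqueue []
Visit 5, enqueue [3, 4]
Visit 3, enqueue []
Visit 4, enqueue []

BFS order: [1, 0, 2, 5, 3, 4]


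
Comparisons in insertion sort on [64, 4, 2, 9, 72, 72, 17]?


Algorithm: insertion sort
Input: [64, 4, 2, 9, 72, 72, 17]
Sorted: [2, 4, 9, 17, 64, 72, 72]

11


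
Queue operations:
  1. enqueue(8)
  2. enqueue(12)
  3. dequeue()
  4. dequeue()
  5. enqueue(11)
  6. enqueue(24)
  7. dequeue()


enqueue(8) -> [8]
enqueue(12) -> [8, 12]
dequeue()->8, [12]
dequeue()->12, []
enqueue(11) -> [11]
enqueue(24) -> [11, 24]
dequeue()->11, [24]

Final queue: [24]


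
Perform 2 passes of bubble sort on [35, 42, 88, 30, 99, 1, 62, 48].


Initial: [35, 42, 88, 30, 99, 1, 62, 48]
Pass 1: [35, 42, 30, 88, 1, 62, 48, 99] (4 swaps)
Pass 2: [35, 30, 42, 1, 62, 48, 88, 99] (4 swaps)

After 2 passes: [35, 30, 42, 1, 62, 48, 88, 99]


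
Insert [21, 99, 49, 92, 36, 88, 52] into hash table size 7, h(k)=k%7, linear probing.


Insert 21: h=0 -> slot 0
Insert 99: h=1 -> slot 1
Insert 49: h=0, 2 probes -> slot 2
Insert 92: h=1, 2 probes -> slot 3
Insert 36: h=1, 3 probes -> slot 4
Insert 88: h=4, 1 probes -> slot 5
Insert 52: h=3, 3 probes -> slot 6

Table: [21, 99, 49, 92, 36, 88, 52]


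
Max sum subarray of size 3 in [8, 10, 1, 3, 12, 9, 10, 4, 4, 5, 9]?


[0:3]: 19
[1:4]: 14
[2:5]: 16
[3:6]: 24
[4:7]: 31
[5:8]: 23
[6:9]: 18
[7:10]: 13
[8:11]: 18

Max: 31 at [4:7]


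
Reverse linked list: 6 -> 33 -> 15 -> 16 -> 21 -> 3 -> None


Step 1: curr=6, set curr.next=prev(None) | reversed so far: 6
Step 2: curr=33, set curr.next=prev(6) | reversed so far: 33 -> 6
Step 3: curr=15, set curr.next=prev(33) | reversed so far: 15 -> 33 -> 6
Step 4: curr=16, set curr.next=prev(15) | reversed so far: 16 -> 15 -> 33 -> 6
Step 5: curr=21, set curr.next=prev(16) | reversed so far: 21 -> 16 -> 15 -> 33 -> 6
Step 6: curr=3, set curr.next=prev(21) | reversed so far: 3 -> 21 -> 16 -> 15 -> 33 -> 6

3 -> 21 -> 16 -> 15 -> 33 -> 6 -> None


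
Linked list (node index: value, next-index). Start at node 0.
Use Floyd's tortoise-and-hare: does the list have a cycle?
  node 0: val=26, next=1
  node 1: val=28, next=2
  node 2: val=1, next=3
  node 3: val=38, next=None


Floyd's tortoise (slow, +1) and hare (fast, +2):
  init: slow=0, fast=0
  step 1: slow=1, fast=2
  step 2: fast 2->3->None, no cycle

Cycle: no


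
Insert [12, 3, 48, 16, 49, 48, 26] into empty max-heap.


Insert 12: [12]
Insert 3: [12, 3]
Insert 48: [48, 3, 12]
Insert 16: [48, 16, 12, 3]
Insert 49: [49, 48, 12, 3, 16]
Insert 48: [49, 48, 48, 3, 16, 12]
Insert 26: [49, 48, 48, 3, 16, 12, 26]

Final heap: [49, 48, 48, 3, 16, 12, 26]


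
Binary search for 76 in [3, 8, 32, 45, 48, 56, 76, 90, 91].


Step 1: lo=0, hi=8, mid=4, val=48
Step 2: lo=5, hi=8, mid=6, val=76

Found at index 6


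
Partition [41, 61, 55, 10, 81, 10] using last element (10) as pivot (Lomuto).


Pivot: 10
  10 <= 10: swap -> [10, 61, 55, 41, 81, 10]
Place pivot at 1: [10, 10, 55, 41, 81, 61]

Partitioned: [10, 10, 55, 41, 81, 61]


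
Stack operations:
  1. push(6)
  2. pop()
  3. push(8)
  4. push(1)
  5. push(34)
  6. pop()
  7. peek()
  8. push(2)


push(6) -> [6]
pop()->6, []
push(8) -> [8]
push(1) -> [8, 1]
push(34) -> [8, 1, 34]
pop()->34, [8, 1]
peek()->1
push(2) -> [8, 1, 2]

Final stack: [8, 1, 2]


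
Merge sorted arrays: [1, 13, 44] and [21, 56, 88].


Take 1 from A
Take 13 from A
Take 21 from B
Take 44 from A

Merged: [1, 13, 21, 44, 56, 88]


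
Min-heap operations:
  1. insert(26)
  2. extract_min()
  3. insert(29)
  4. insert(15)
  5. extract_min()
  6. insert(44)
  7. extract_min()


insert(26) -> [26]
extract_min()->26, []
insert(29) -> [29]
insert(15) -> [15, 29]
extract_min()->15, [29]
insert(44) -> [29, 44]
extract_min()->29, [44]

Final heap: [44]


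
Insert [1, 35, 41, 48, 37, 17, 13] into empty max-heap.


Insert 1: [1]
Insert 35: [35, 1]
Insert 41: [41, 1, 35]
Insert 48: [48, 41, 35, 1]
Insert 37: [48, 41, 35, 1, 37]
Insert 17: [48, 41, 35, 1, 37, 17]
Insert 13: [48, 41, 35, 1, 37, 17, 13]

Final heap: [48, 41, 35, 1, 37, 17, 13]


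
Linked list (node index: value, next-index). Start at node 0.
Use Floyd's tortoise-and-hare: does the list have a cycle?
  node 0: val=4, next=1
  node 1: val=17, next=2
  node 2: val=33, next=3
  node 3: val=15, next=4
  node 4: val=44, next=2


Floyd's tortoise (slow, +1) and hare (fast, +2):
  init: slow=0, fast=0
  step 1: slow=1, fast=2
  step 2: slow=2, fast=4
  step 3: slow=3, fast=3
  slow == fast at node 3: cycle detected

Cycle: yes


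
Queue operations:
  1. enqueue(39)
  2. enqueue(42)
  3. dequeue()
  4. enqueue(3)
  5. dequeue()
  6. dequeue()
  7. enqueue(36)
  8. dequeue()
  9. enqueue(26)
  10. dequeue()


enqueue(39) -> [39]
enqueue(42) -> [39, 42]
dequeue()->39, [42]
enqueue(3) -> [42, 3]
dequeue()->42, [3]
dequeue()->3, []
enqueue(36) -> [36]
dequeue()->36, []
enqueue(26) -> [26]
dequeue()->26, []

Final queue: []


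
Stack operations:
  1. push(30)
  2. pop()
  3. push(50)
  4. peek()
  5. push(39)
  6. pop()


push(30) -> [30]
pop()->30, []
push(50) -> [50]
peek()->50
push(39) -> [50, 39]
pop()->39, [50]

Final stack: [50]


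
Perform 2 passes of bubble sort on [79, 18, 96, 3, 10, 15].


Initial: [79, 18, 96, 3, 10, 15]
Pass 1: [18, 79, 3, 10, 15, 96] (4 swaps)
Pass 2: [18, 3, 10, 15, 79, 96] (3 swaps)

After 2 passes: [18, 3, 10, 15, 79, 96]


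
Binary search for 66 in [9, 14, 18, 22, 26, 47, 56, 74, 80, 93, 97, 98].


Step 1: lo=0, hi=11, mid=5, val=47
Step 2: lo=6, hi=11, mid=8, val=80
Step 3: lo=6, hi=7, mid=6, val=56
Step 4: lo=7, hi=7, mid=7, val=74

Not found


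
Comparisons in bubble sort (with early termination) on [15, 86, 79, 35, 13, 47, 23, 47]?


Algorithm: bubble sort (with early termination)
Input: [15, 86, 79, 35, 13, 47, 23, 47]
Sorted: [13, 15, 23, 35, 47, 47, 79, 86]

25


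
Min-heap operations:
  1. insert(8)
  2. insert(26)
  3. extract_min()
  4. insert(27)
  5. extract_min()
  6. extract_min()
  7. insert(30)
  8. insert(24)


insert(8) -> [8]
insert(26) -> [8, 26]
extract_min()->8, [26]
insert(27) -> [26, 27]
extract_min()->26, [27]
extract_min()->27, []
insert(30) -> [30]
insert(24) -> [24, 30]

Final heap: [24, 30]


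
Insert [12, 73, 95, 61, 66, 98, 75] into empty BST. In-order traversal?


Insert 12: root
Insert 73: R from 12
Insert 95: R from 12 -> R from 73
Insert 61: R from 12 -> L from 73
Insert 66: R from 12 -> L from 73 -> R from 61
Insert 98: R from 12 -> R from 73 -> R from 95
Insert 75: R from 12 -> R from 73 -> L from 95

In-order: [12, 61, 66, 73, 75, 95, 98]


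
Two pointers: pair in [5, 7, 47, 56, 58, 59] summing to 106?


lo=0(5)+hi=5(59)=64
lo=1(7)+hi=5(59)=66
lo=2(47)+hi=5(59)=106

Yes: 47+59=106


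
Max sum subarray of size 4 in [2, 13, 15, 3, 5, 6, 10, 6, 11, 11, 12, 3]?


[0:4]: 33
[1:5]: 36
[2:6]: 29
[3:7]: 24
[4:8]: 27
[5:9]: 33
[6:10]: 38
[7:11]: 40
[8:12]: 37

Max: 40 at [7:11]


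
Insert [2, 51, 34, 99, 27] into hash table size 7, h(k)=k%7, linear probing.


Insert 2: h=2 -> slot 2
Insert 51: h=2, 1 probes -> slot 3
Insert 34: h=6 -> slot 6
Insert 99: h=1 -> slot 1
Insert 27: h=6, 1 probes -> slot 0

Table: [27, 99, 2, 51, None, None, 34]


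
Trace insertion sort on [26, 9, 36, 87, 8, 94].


Initial: [26, 9, 36, 87, 8, 94]
Insert 9: [9, 26, 36, 87, 8, 94]
Insert 36: [9, 26, 36, 87, 8, 94]
Insert 87: [9, 26, 36, 87, 8, 94]
Insert 8: [8, 9, 26, 36, 87, 94]
Insert 94: [8, 9, 26, 36, 87, 94]

Sorted: [8, 9, 26, 36, 87, 94]


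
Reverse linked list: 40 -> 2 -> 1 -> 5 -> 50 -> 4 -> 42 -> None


Step 1: curr=40, set curr.next=prev(None) | reversed so far: 40
Step 2: curr=2, set curr.next=prev(40) | reversed so far: 2 -> 40
Step 3: curr=1, set curr.next=prev(2) | reversed so far: 1 -> 2 -> 40
Step 4: curr=5, set curr.next=prev(1) | reversed so far: 5 -> 1 -> 2 -> 40
Step 5: curr=50, set curr.next=prev(5) | reversed so far: 50 -> 5 -> 1 -> 2 -> 40
Step 6: curr=4, set curr.next=prev(50) | reversed so far: 4 -> 50 -> 5 -> 1 -> 2 -> 40
Step 7: curr=42, set curr.next=prev(4) | reversed so far: 42 -> 4 -> 50 -> 5 -> 1 -> 2 -> 40

42 -> 4 -> 50 -> 5 -> 1 -> 2 -> 40 -> None


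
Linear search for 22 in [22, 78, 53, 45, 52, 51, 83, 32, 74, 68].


i=0: 22==22 found!

Found at 0, 1 comps


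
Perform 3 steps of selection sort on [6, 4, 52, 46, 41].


Initial: [6, 4, 52, 46, 41]
Step 1: min=4 at 1
  Swap: [4, 6, 52, 46, 41]
Step 2: min=6 at 1
  Swap: [4, 6, 52, 46, 41]
Step 3: min=41 at 4
  Swap: [4, 6, 41, 46, 52]

After 3 steps: [4, 6, 41, 46, 52]
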